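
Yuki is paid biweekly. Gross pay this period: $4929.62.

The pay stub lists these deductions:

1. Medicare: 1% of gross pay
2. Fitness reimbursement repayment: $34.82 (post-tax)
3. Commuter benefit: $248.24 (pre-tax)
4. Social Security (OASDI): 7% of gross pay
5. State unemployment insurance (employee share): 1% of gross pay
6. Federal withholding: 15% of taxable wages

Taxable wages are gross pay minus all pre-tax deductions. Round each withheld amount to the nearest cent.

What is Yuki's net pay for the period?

Commuter benefit: $248.24
Taxable wages = $4929.62 − $248.24 = $4681.38
Federal withholding: $4681.38 × 0.15 = $702.21
State unemployment insurance (employee share): $4929.62 × 0.01 = $49.30
Medicare: $4929.62 × 0.01 = $49.30
Social Security (OASDI): $4929.62 × 0.07 = $345.07
Fitness reimbursement repayment: $34.82
Total deductions = $248.24 + $702.21 + $49.30 + $49.30 + $345.07 + $34.82 = $1428.94
Net pay = $4929.62 − $1428.94 = $3500.68

$3500.68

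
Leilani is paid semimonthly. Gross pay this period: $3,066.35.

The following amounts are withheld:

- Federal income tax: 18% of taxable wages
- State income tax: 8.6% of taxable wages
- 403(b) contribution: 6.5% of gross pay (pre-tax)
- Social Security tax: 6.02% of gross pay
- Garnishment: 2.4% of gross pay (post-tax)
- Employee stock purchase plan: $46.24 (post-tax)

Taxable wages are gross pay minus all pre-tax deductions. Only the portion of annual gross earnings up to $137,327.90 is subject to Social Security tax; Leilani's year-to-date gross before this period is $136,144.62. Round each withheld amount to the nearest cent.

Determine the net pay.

403(b) contribution: $3,066.35 × 0.065 = $199.31
Taxable wages = $3,066.35 − $199.31 = $2,867.04
Federal income tax: $2,867.04 × 0.18 = $516.07
State income tax: $2,867.04 × 0.086 = $246.57
Social Security tax: only $137,327.90 − $136,144.62 = $1,183.28 of this check is subject → $1,183.28 × 0.0602 = $71.23
Employee stock purchase plan: $46.24
Garnishment: $3,066.35 × 0.024 = $73.59
Total deductions = $199.31 + $516.07 + $246.57 + $71.23 + $46.24 + $73.59 = $1,153.01
Net pay = $3,066.35 − $1,153.01 = $1,913.34

$1,913.34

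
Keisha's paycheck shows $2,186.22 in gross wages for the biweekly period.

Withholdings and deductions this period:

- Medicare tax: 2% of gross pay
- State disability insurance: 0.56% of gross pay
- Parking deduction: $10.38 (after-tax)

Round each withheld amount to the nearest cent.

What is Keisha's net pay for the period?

Medicare tax: $2,186.22 × 0.02 = $43.72
State disability insurance: $2,186.22 × 0.0056 = $12.24
Parking deduction: $10.38
Total deductions = $43.72 + $12.24 + $10.38 = $66.34
Net pay = $2,186.22 − $66.34 = $2,119.88

$2,119.88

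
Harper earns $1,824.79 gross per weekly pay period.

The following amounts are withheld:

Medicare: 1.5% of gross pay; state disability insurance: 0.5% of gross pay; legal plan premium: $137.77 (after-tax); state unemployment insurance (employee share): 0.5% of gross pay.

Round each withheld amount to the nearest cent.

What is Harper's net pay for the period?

State disability insurance: $1,824.79 × 0.005 = $9.12
Medicare: $1,824.79 × 0.015 = $27.37
State unemployment insurance (employee share): $1,824.79 × 0.005 = $9.12
Legal plan premium: $137.77
Total deductions = $9.12 + $27.37 + $9.12 + $137.77 = $183.38
Net pay = $1,824.79 − $183.38 = $1,641.41

$1,641.41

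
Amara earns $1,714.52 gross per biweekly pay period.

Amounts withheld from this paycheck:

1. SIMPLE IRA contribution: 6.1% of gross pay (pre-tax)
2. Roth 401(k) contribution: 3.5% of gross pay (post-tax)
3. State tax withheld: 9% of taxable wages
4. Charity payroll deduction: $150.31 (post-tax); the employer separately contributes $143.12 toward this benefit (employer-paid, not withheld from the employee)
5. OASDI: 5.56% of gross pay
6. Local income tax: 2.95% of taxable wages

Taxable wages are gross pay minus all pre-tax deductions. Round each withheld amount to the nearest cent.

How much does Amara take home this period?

SIMPLE IRA contribution: $1,714.52 × 0.061 = $104.59
Taxable wages = $1,714.52 − $104.59 = $1,609.93
Local income tax: $1,609.93 × 0.0295 = $47.49
State tax withheld: $1,609.93 × 0.09 = $144.89
OASDI: $1,714.52 × 0.0556 = $95.33
Roth 401(k) contribution: $1,714.52 × 0.035 = $60.01
Charity payroll deduction: $150.31
(Employer's $143.12 toward charity payroll deduction is not withheld from the employee.)
Total deductions = $104.59 + $47.49 + $144.89 + $95.33 + $60.01 + $150.31 = $602.62
Net pay = $1,714.52 − $602.62 = $1,111.90

$1,111.90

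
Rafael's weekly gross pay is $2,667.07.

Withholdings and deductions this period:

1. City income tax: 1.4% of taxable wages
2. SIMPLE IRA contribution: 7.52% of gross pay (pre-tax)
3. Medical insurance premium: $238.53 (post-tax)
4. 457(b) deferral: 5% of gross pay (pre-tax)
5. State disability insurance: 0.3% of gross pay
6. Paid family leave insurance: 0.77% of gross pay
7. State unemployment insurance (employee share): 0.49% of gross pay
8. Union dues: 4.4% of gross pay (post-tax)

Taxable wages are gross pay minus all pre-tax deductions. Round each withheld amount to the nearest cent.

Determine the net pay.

$1,903.01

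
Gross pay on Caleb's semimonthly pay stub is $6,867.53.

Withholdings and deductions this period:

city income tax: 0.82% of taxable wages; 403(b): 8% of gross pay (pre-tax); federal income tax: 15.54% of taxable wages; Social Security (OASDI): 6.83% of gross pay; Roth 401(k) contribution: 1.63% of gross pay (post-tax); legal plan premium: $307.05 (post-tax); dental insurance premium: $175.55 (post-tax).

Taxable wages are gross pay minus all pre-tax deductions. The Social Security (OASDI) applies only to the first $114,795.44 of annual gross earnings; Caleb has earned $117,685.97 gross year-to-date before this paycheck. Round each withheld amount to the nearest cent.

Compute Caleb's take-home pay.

$4,689.94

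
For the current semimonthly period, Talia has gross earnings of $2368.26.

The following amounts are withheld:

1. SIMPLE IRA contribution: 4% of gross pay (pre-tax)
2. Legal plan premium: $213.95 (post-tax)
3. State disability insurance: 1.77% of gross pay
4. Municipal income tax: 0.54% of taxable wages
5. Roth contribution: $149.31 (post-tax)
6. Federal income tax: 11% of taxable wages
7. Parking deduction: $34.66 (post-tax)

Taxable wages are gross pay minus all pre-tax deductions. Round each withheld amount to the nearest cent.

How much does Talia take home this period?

SIMPLE IRA contribution: $2368.26 × 0.04 = $94.73
Taxable wages = $2368.26 − $94.73 = $2273.53
Federal income tax: $2273.53 × 0.11 = $250.09
Municipal income tax: $2273.53 × 0.0054 = $12.28
State disability insurance: $2368.26 × 0.0177 = $41.92
Parking deduction: $34.66
Legal plan premium: $213.95
Roth contribution: $149.31
Total deductions = $94.73 + $250.09 + $12.28 + $41.92 + $34.66 + $213.95 + $149.31 = $796.94
Net pay = $2368.26 − $796.94 = $1571.32

$1571.32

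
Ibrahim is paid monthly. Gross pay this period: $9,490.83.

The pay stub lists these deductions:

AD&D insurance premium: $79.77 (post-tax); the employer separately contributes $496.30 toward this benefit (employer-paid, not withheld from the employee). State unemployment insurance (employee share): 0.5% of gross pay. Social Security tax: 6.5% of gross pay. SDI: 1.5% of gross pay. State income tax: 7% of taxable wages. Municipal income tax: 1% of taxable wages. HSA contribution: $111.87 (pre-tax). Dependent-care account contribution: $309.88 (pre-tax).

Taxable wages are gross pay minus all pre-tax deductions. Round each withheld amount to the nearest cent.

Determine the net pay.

Dependent-care account contribution: $309.88
HSA contribution: $111.87
Pre-tax total = $309.88 + $111.87 = $421.75
Taxable wages = $9,490.83 − $421.75 = $9,069.08
State income tax: $9,069.08 × 0.07 = $634.84
Municipal income tax: $9,069.08 × 0.01 = $90.69
Social Security tax: $9,490.83 × 0.065 = $616.90
State unemployment insurance (employee share): $9,490.83 × 0.005 = $47.45
SDI: $9,490.83 × 0.015 = $142.36
AD&D insurance premium: $79.77
(Employer's $496.30 toward AD&D insurance premium is not withheld from the employee.)
Total deductions = $309.88 + $111.87 + $634.84 + $90.69 + $616.90 + $47.45 + $142.36 + $79.77 = $2,033.76
Net pay = $9,490.83 − $2,033.76 = $7,457.07

$7,457.07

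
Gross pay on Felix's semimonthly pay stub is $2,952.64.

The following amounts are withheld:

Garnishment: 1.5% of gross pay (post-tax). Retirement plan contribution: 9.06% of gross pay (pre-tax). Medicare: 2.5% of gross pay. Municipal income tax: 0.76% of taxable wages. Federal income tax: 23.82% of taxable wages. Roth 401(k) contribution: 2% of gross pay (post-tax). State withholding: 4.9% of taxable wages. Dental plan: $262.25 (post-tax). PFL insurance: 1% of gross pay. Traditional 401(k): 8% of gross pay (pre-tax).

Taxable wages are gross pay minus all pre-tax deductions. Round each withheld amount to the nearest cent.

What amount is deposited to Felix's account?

Retirement plan contribution: $2,952.64 × 0.0906 = $267.51
Traditional 401(k): $2,952.64 × 0.08 = $236.21
Pre-tax total = $267.51 + $236.21 = $503.72
Taxable wages = $2,952.64 − $503.72 = $2,448.92
Municipal income tax: $2,448.92 × 0.0076 = $18.61
Federal income tax: $2,448.92 × 0.2382 = $583.33
State withholding: $2,448.92 × 0.049 = $120.00
Medicare: $2,952.64 × 0.025 = $73.82
PFL insurance: $2,952.64 × 0.01 = $29.53
Dental plan: $262.25
Garnishment: $2,952.64 × 0.015 = $44.29
Roth 401(k) contribution: $2,952.64 × 0.02 = $59.05
Total deductions = $267.51 + $236.21 + $18.61 + $583.33 + $120.00 + $73.82 + $29.53 + $262.25 + $44.29 + $59.05 = $1,694.60
Net pay = $2,952.64 − $1,694.60 = $1,258.04

$1,258.04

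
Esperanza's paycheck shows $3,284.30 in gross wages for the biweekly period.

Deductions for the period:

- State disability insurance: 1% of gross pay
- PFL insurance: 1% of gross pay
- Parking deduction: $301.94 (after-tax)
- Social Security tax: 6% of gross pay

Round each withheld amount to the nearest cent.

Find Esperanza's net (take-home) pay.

PFL insurance: $3,284.30 × 0.01 = $32.84
Social Security tax: $3,284.30 × 0.06 = $197.06
State disability insurance: $3,284.30 × 0.01 = $32.84
Parking deduction: $301.94
Total deductions = $32.84 + $197.06 + $32.84 + $301.94 = $564.68
Net pay = $3,284.30 − $564.68 = $2,719.62

$2,719.62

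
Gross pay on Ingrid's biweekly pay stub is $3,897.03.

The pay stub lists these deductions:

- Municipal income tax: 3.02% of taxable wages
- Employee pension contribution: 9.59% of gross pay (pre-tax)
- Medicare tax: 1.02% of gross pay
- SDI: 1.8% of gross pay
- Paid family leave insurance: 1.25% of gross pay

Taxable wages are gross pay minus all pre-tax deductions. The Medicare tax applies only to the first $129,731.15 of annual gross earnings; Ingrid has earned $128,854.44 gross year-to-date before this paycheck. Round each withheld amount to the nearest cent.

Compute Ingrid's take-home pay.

$3,289.10

Employee pension contribution: $3,897.03 × 0.0959 = $373.73
Taxable wages = $3,897.03 − $373.73 = $3,523.30
Municipal income tax: $3,523.30 × 0.0302 = $106.40
SDI: $3,897.03 × 0.018 = $70.15
Paid family leave insurance: $3,897.03 × 0.0125 = $48.71
Medicare tax: only $129,731.15 − $128,854.44 = $876.71 of this check is subject → $876.71 × 0.0102 = $8.94
Total deductions = $373.73 + $106.40 + $70.15 + $48.71 + $8.94 = $607.93
Net pay = $3,897.03 − $607.93 = $3,289.10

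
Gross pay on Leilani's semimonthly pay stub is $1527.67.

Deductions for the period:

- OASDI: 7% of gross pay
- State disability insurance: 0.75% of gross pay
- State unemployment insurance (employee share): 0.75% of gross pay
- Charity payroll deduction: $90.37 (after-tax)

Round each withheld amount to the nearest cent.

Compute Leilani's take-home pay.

State disability insurance: $1527.67 × 0.0075 = $11.46
OASDI: $1527.67 × 0.07 = $106.94
State unemployment insurance (employee share): $1527.67 × 0.0075 = $11.46
Charity payroll deduction: $90.37
Total deductions = $11.46 + $106.94 + $11.46 + $90.37 = $220.23
Net pay = $1527.67 − $220.23 = $1307.44

$1307.44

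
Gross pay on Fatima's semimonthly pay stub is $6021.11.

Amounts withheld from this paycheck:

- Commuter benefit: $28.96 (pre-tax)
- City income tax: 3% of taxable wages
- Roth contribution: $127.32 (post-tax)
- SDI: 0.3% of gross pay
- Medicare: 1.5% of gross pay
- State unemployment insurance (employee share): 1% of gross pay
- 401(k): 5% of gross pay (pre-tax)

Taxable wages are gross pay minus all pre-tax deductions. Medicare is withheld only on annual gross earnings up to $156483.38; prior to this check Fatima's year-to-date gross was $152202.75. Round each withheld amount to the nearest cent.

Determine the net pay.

$5250.56

401(k): $6021.11 × 0.05 = $301.06
Commuter benefit: $28.96
Pre-tax total = $301.06 + $28.96 = $330.02
Taxable wages = $6021.11 − $330.02 = $5691.09
City income tax: $5691.09 × 0.03 = $170.73
SDI: $6021.11 × 0.003 = $18.06
Medicare: only $156483.38 − $152202.75 = $4280.63 of this check is subject → $4280.63 × 0.015 = $64.21
State unemployment insurance (employee share): $6021.11 × 0.01 = $60.21
Roth contribution: $127.32
Total deductions = $301.06 + $28.96 + $170.73 + $18.06 + $64.21 + $60.21 + $127.32 = $770.55
Net pay = $6021.11 − $770.55 = $5250.56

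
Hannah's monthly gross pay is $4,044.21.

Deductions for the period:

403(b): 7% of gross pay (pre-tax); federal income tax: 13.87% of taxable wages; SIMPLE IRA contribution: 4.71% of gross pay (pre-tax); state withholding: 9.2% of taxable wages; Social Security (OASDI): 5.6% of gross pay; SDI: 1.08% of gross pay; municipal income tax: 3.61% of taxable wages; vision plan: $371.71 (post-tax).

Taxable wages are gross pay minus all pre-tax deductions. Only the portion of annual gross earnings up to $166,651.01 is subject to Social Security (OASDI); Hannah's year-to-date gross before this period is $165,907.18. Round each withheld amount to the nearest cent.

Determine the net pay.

SIMPLE IRA contribution: $4,044.21 × 0.0471 = $190.48
403(b): $4,044.21 × 0.07 = $283.09
Pre-tax total = $190.48 + $283.09 = $473.57
Taxable wages = $4,044.21 − $473.57 = $3,570.64
Federal income tax: $3,570.64 × 0.1387 = $495.25
Municipal income tax: $3,570.64 × 0.0361 = $128.90
State withholding: $3,570.64 × 0.092 = $328.50
SDI: $4,044.21 × 0.0108 = $43.68
Social Security (OASDI): only $166,651.01 − $165,907.18 = $743.83 of this check is subject → $743.83 × 0.056 = $41.65
Vision plan: $371.71
Total deductions = $190.48 + $283.09 + $495.25 + $128.90 + $328.50 + $43.68 + $41.65 + $371.71 = $1,883.26
Net pay = $4,044.21 − $1,883.26 = $2,160.95

$2,160.95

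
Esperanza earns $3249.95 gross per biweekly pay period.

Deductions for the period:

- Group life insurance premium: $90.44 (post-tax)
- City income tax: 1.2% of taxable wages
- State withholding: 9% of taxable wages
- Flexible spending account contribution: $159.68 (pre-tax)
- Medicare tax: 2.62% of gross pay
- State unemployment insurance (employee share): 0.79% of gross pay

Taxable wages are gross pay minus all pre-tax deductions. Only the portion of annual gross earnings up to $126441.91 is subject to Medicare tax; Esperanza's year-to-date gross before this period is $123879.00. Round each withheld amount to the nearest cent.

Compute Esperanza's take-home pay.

$2591.81

Flexible spending account contribution: $159.68
Taxable wages = $3249.95 − $159.68 = $3090.27
City income tax: $3090.27 × 0.012 = $37.08
State withholding: $3090.27 × 0.09 = $278.12
Medicare tax: only $126441.91 − $123879.00 = $2562.91 of this check is subject → $2562.91 × 0.0262 = $67.15
State unemployment insurance (employee share): $3249.95 × 0.0079 = $25.67
Group life insurance premium: $90.44
Total deductions = $159.68 + $37.08 + $278.12 + $67.15 + $25.67 + $90.44 = $658.14
Net pay = $3249.95 − $658.14 = $2591.81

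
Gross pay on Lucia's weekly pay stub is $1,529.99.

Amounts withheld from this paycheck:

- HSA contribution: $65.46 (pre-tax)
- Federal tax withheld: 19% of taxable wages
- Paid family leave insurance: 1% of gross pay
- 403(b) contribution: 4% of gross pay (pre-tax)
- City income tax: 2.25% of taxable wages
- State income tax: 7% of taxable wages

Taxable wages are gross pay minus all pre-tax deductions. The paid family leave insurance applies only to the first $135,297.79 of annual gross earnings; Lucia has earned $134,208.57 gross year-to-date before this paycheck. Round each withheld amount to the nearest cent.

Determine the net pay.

$996.01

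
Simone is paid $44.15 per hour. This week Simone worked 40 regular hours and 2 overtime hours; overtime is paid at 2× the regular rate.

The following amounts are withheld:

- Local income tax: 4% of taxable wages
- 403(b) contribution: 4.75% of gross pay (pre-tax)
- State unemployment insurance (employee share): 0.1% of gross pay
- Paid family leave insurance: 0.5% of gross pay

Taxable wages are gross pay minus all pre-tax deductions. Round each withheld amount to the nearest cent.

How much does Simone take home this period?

Regular pay: 40 × $44.15 = $1,766.00
Overtime pay: 2 × $44.15 × 2 = $176.60
Gross pay = $1,766.00 + $176.60 = $1,942.60
403(b) contribution: $1,942.60 × 0.0475 = $92.27
Taxable wages = $1,942.60 − $92.27 = $1,850.33
Local income tax: $1,850.33 × 0.04 = $74.01
State unemployment insurance (employee share): $1,942.60 × 0.001 = $1.94
Paid family leave insurance: $1,942.60 × 0.005 = $9.71
Total deductions = $92.27 + $74.01 + $1.94 + $9.71 = $177.93
Net pay = $1,942.60 − $177.93 = $1,764.67

$1,764.67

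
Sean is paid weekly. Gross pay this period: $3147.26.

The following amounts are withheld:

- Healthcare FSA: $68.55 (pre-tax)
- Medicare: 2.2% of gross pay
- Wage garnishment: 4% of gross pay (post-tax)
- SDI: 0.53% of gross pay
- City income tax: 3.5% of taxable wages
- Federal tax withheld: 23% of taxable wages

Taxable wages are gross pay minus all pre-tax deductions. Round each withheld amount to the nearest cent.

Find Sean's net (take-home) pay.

$2051.05

Healthcare FSA: $68.55
Taxable wages = $3147.26 − $68.55 = $3078.71
Federal tax withheld: $3078.71 × 0.23 = $708.10
City income tax: $3078.71 × 0.035 = $107.75
Medicare: $3147.26 × 0.022 = $69.24
SDI: $3147.26 × 0.0053 = $16.68
Wage garnishment: $3147.26 × 0.04 = $125.89
Total deductions = $68.55 + $708.10 + $107.75 + $69.24 + $16.68 + $125.89 = $1096.21
Net pay = $3147.26 − $1096.21 = $2051.05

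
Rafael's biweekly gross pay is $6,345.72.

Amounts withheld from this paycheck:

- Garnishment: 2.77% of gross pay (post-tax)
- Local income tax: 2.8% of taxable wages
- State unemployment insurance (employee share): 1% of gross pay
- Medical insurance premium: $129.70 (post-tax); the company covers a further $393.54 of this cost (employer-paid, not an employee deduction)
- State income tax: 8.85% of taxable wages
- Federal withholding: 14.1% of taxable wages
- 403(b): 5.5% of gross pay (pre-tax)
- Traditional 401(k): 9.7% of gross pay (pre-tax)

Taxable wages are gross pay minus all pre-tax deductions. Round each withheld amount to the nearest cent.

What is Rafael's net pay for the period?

403(b): $6,345.72 × 0.055 = $349.01
Traditional 401(k): $6,345.72 × 0.097 = $615.53
Pre-tax total = $349.01 + $615.53 = $964.54
Taxable wages = $6,345.72 − $964.54 = $5,381.18
Federal withholding: $5,381.18 × 0.141 = $758.75
Local income tax: $5,381.18 × 0.028 = $150.67
State income tax: $5,381.18 × 0.0885 = $476.23
State unemployment insurance (employee share): $6,345.72 × 0.01 = $63.46
Garnishment: $6,345.72 × 0.0277 = $175.78
Medical insurance premium: $129.70
(Employer's $393.54 toward medical insurance premium is not withheld from the employee.)
Total deductions = $349.01 + $615.53 + $758.75 + $150.67 + $476.23 + $63.46 + $175.78 + $129.70 = $2,719.13
Net pay = $6,345.72 − $2,719.13 = $3,626.59

$3,626.59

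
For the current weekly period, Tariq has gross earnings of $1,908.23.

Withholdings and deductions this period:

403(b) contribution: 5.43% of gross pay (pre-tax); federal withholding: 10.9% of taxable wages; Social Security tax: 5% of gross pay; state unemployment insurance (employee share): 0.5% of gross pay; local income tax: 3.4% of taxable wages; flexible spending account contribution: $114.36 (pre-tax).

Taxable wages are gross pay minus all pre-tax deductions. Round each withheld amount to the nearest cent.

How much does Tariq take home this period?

$1,343.59

Flexible spending account contribution: $114.36
403(b) contribution: $1,908.23 × 0.0543 = $103.62
Pre-tax total = $114.36 + $103.62 = $217.98
Taxable wages = $1,908.23 − $217.98 = $1,690.25
Local income tax: $1,690.25 × 0.034 = $57.47
Federal withholding: $1,690.25 × 0.109 = $184.24
Social Security tax: $1,908.23 × 0.05 = $95.41
State unemployment insurance (employee share): $1,908.23 × 0.005 = $9.54
Total deductions = $114.36 + $103.62 + $57.47 + $184.24 + $95.41 + $9.54 = $564.64
Net pay = $1,908.23 − $564.64 = $1,343.59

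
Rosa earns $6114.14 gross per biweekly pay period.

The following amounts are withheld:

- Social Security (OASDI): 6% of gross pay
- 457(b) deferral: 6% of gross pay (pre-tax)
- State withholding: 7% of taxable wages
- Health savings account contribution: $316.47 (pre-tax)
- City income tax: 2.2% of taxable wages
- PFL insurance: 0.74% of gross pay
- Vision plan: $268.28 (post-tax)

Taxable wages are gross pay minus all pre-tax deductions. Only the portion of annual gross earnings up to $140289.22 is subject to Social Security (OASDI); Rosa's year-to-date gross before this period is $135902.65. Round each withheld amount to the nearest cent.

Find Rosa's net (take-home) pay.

Health savings account contribution: $316.47
457(b) deferral: $6114.14 × 0.06 = $366.85
Pre-tax total = $316.47 + $366.85 = $683.32
Taxable wages = $6114.14 − $683.32 = $5430.82
City income tax: $5430.82 × 0.022 = $119.48
State withholding: $5430.82 × 0.07 = $380.16
Social Security (OASDI): only $140289.22 − $135902.65 = $4386.57 of this check is subject → $4386.57 × 0.06 = $263.19
PFL insurance: $6114.14 × 0.0074 = $45.24
Vision plan: $268.28
Total deductions = $316.47 + $366.85 + $119.48 + $380.16 + $263.19 + $45.24 + $268.28 = $1759.67
Net pay = $6114.14 − $1759.67 = $4354.47

$4354.47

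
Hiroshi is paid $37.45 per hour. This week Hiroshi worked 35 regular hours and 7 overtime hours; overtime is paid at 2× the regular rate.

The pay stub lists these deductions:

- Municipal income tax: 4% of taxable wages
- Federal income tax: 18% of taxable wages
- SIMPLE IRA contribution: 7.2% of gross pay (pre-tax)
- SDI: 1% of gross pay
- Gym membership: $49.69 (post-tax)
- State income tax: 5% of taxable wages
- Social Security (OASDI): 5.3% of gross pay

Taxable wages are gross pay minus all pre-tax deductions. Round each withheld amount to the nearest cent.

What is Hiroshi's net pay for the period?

Regular pay: 35 × $37.45 = $1,310.75
Overtime pay: 7 × $37.45 × 2 = $524.30
Gross pay = $1,310.75 + $524.30 = $1,835.05
SIMPLE IRA contribution: $1,835.05 × 0.072 = $132.12
Taxable wages = $1,835.05 − $132.12 = $1,702.93
Federal income tax: $1,702.93 × 0.18 = $306.53
Municipal income tax: $1,702.93 × 0.04 = $68.12
State income tax: $1,702.93 × 0.05 = $85.15
Social Security (OASDI): $1,835.05 × 0.053 = $97.26
SDI: $1,835.05 × 0.01 = $18.35
Gym membership: $49.69
Total deductions = $132.12 + $306.53 + $68.12 + $85.15 + $97.26 + $18.35 + $49.69 = $757.22
Net pay = $1,835.05 − $757.22 = $1,077.83

$1,077.83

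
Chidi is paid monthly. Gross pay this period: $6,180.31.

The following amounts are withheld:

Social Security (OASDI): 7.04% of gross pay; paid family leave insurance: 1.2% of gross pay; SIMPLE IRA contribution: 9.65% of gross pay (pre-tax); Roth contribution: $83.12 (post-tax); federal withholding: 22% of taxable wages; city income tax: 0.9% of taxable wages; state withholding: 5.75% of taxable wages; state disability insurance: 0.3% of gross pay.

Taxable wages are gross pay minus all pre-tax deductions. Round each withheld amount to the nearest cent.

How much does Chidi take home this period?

$3,373.21

SIMPLE IRA contribution: $6,180.31 × 0.0965 = $596.40
Taxable wages = $6,180.31 − $596.40 = $5,583.91
State withholding: $5,583.91 × 0.0575 = $321.07
City income tax: $5,583.91 × 0.009 = $50.26
Federal withholding: $5,583.91 × 0.22 = $1,228.46
Paid family leave insurance: $6,180.31 × 0.012 = $74.16
Social Security (OASDI): $6,180.31 × 0.0704 = $435.09
State disability insurance: $6,180.31 × 0.003 = $18.54
Roth contribution: $83.12
Total deductions = $596.40 + $321.07 + $50.26 + $1,228.46 + $74.16 + $435.09 + $18.54 + $83.12 = $2,807.10
Net pay = $6,180.31 − $2,807.10 = $3,373.21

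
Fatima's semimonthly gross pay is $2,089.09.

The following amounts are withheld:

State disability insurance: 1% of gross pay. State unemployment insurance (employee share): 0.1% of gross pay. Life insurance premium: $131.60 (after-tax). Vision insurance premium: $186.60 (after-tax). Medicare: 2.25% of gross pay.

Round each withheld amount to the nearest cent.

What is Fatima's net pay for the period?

$1,700.91

State unemployment insurance (employee share): $2,089.09 × 0.001 = $2.09
Medicare: $2,089.09 × 0.0225 = $47.00
State disability insurance: $2,089.09 × 0.01 = $20.89
Life insurance premium: $131.60
Vision insurance premium: $186.60
Total deductions = $2.09 + $47.00 + $20.89 + $131.60 + $186.60 = $388.18
Net pay = $2,089.09 − $388.18 = $1,700.91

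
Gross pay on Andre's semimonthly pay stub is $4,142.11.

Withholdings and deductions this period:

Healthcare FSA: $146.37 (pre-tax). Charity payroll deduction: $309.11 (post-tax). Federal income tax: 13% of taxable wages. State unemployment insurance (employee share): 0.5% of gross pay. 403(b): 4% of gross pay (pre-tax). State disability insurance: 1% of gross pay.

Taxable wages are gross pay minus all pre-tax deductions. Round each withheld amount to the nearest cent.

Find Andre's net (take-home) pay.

$2,960.91

403(b): $4,142.11 × 0.04 = $165.68
Healthcare FSA: $146.37
Pre-tax total = $165.68 + $146.37 = $312.05
Taxable wages = $4,142.11 − $312.05 = $3,830.06
Federal income tax: $3,830.06 × 0.13 = $497.91
State disability insurance: $4,142.11 × 0.01 = $41.42
State unemployment insurance (employee share): $4,142.11 × 0.005 = $20.71
Charity payroll deduction: $309.11
Total deductions = $165.68 + $146.37 + $497.91 + $41.42 + $20.71 + $309.11 = $1,181.20
Net pay = $4,142.11 − $1,181.20 = $2,960.91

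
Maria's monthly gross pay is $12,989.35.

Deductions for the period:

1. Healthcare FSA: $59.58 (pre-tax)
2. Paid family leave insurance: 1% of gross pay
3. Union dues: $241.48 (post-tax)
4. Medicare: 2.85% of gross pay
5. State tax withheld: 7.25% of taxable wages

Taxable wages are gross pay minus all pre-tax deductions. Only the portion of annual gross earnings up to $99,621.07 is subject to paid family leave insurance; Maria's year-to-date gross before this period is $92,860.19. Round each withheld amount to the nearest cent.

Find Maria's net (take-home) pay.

Healthcare FSA: $59.58
Taxable wages = $12,989.35 − $59.58 = $12,929.77
State tax withheld: $12,929.77 × 0.0725 = $937.41
Paid family leave insurance: only $99,621.07 − $92,860.19 = $6,760.88 of this check is subject → $6,760.88 × 0.01 = $67.61
Medicare: $12,989.35 × 0.0285 = $370.20
Union dues: $241.48
Total deductions = $59.58 + $937.41 + $67.61 + $370.20 + $241.48 = $1,676.28
Net pay = $12,989.35 − $1,676.28 = $11,313.07

$11,313.07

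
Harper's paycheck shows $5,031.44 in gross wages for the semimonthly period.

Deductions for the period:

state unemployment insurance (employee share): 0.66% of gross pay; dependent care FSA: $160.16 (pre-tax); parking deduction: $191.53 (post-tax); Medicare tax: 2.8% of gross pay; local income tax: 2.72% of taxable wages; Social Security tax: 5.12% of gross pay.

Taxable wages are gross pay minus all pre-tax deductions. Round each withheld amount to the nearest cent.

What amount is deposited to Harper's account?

$4,115.55

Dependent care FSA: $160.16
Taxable wages = $5,031.44 − $160.16 = $4,871.28
Local income tax: $4,871.28 × 0.0272 = $132.50
Medicare tax: $5,031.44 × 0.028 = $140.88
Social Security tax: $5,031.44 × 0.0512 = $257.61
State unemployment insurance (employee share): $5,031.44 × 0.0066 = $33.21
Parking deduction: $191.53
Total deductions = $160.16 + $132.50 + $140.88 + $257.61 + $33.21 + $191.53 = $915.89
Net pay = $5,031.44 − $915.89 = $4,115.55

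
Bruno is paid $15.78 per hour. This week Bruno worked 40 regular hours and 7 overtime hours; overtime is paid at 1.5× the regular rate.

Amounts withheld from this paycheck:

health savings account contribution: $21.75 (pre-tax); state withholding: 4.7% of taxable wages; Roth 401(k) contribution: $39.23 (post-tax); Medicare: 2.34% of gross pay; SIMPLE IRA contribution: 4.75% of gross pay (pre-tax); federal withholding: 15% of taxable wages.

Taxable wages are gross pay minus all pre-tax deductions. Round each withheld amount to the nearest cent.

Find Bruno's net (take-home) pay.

Regular pay: 40 × $15.78 = $631.20
Overtime pay: 7 × $15.78 × 1.5 = $165.69
Gross pay = $631.20 + $165.69 = $796.89
Health savings account contribution: $21.75
SIMPLE IRA contribution: $796.89 × 0.0475 = $37.85
Pre-tax total = $21.75 + $37.85 = $59.60
Taxable wages = $796.89 − $59.60 = $737.29
Federal withholding: $737.29 × 0.15 = $110.59
State withholding: $737.29 × 0.047 = $34.65
Medicare: $796.89 × 0.0234 = $18.65
Roth 401(k) contribution: $39.23
Total deductions = $21.75 + $37.85 + $110.59 + $34.65 + $18.65 + $39.23 = $262.72
Net pay = $796.89 − $262.72 = $534.17

$534.17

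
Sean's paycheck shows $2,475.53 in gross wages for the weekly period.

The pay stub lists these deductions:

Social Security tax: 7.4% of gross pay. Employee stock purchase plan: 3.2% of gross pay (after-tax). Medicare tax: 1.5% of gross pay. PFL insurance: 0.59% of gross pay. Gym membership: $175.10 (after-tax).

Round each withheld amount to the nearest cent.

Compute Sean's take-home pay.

Social Security tax: $2,475.53 × 0.074 = $183.19
PFL insurance: $2,475.53 × 0.0059 = $14.61
Medicare tax: $2,475.53 × 0.015 = $37.13
Employee stock purchase plan: $2,475.53 × 0.032 = $79.22
Gym membership: $175.10
Total deductions = $183.19 + $14.61 + $37.13 + $79.22 + $175.10 = $489.25
Net pay = $2,475.53 − $489.25 = $1,986.28

$1,986.28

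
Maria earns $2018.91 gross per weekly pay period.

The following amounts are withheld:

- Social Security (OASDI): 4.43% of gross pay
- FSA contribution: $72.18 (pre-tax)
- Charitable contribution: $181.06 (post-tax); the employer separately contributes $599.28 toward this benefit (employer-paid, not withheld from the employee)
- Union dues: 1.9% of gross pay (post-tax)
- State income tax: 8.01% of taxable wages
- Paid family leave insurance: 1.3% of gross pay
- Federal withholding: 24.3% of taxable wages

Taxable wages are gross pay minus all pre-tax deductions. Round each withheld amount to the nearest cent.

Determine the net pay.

$982.63

FSA contribution: $72.18
Taxable wages = $2018.91 − $72.18 = $1946.73
State income tax: $1946.73 × 0.0801 = $155.93
Federal withholding: $1946.73 × 0.243 = $473.06
Social Security (OASDI): $2018.91 × 0.0443 = $89.44
Paid family leave insurance: $2018.91 × 0.013 = $26.25
Union dues: $2018.91 × 0.019 = $38.36
Charitable contribution: $181.06
(Employer's $599.28 toward charitable contribution is not withheld from the employee.)
Total deductions = $72.18 + $155.93 + $473.06 + $89.44 + $26.25 + $38.36 + $181.06 = $1036.28
Net pay = $2018.91 − $1036.28 = $982.63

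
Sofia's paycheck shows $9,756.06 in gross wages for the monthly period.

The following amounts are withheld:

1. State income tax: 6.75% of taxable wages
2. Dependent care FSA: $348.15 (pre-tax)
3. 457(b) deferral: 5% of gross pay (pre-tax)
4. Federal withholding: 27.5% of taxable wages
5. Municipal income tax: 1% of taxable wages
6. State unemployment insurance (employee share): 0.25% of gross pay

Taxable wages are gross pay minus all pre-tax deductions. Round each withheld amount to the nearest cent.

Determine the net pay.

$5,751.38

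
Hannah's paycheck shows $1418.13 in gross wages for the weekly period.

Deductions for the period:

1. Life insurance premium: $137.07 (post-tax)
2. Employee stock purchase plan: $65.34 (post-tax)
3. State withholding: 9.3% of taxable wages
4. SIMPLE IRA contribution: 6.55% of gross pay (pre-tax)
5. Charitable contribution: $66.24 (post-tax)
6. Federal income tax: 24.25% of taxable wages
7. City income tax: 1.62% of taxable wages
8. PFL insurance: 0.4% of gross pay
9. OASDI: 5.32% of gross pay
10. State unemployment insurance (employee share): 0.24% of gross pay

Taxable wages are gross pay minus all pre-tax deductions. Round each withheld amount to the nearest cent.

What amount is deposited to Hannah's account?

$505.99

SIMPLE IRA contribution: $1418.13 × 0.0655 = $92.89
Taxable wages = $1418.13 − $92.89 = $1325.24
City income tax: $1325.24 × 0.0162 = $21.47
State withholding: $1325.24 × 0.093 = $123.25
Federal income tax: $1325.24 × 0.2425 = $321.37
OASDI: $1418.13 × 0.0532 = $75.44
State unemployment insurance (employee share): $1418.13 × 0.0024 = $3.40
PFL insurance: $1418.13 × 0.004 = $5.67
Life insurance premium: $137.07
Charitable contribution: $66.24
Employee stock purchase plan: $65.34
Total deductions = $92.89 + $21.47 + $123.25 + $321.37 + $75.44 + $3.40 + $5.67 + $137.07 + $66.24 + $65.34 = $912.14
Net pay = $1418.13 − $912.14 = $505.99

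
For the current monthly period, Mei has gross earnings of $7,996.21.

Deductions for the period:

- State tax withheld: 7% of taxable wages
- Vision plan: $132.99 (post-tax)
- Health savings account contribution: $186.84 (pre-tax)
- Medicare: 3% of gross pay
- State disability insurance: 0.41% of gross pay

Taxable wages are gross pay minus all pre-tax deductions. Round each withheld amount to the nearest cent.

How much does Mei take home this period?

Health savings account contribution: $186.84
Taxable wages = $7,996.21 − $186.84 = $7,809.37
State tax withheld: $7,809.37 × 0.07 = $546.66
Medicare: $7,996.21 × 0.03 = $239.89
State disability insurance: $7,996.21 × 0.0041 = $32.78
Vision plan: $132.99
Total deductions = $186.84 + $546.66 + $239.89 + $32.78 + $132.99 = $1,139.16
Net pay = $7,996.21 − $1,139.16 = $6,857.05

$6,857.05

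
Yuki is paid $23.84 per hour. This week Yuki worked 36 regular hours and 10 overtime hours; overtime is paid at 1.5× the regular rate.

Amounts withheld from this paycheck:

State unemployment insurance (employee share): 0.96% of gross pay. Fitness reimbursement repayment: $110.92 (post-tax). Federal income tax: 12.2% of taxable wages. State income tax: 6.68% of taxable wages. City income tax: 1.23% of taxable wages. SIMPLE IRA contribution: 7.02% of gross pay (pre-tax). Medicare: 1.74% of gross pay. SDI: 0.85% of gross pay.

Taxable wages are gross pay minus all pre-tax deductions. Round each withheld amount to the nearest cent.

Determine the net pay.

$749.06

Regular pay: 36 × $23.84 = $858.24
Overtime pay: 10 × $23.84 × 1.5 = $357.60
Gross pay = $858.24 + $357.60 = $1,215.84
SIMPLE IRA contribution: $1,215.84 × 0.0702 = $85.35
Taxable wages = $1,215.84 − $85.35 = $1,130.49
State income tax: $1,130.49 × 0.0668 = $75.52
Federal income tax: $1,130.49 × 0.122 = $137.92
City income tax: $1,130.49 × 0.0123 = $13.91
SDI: $1,215.84 × 0.0085 = $10.33
Medicare: $1,215.84 × 0.0174 = $21.16
State unemployment insurance (employee share): $1,215.84 × 0.0096 = $11.67
Fitness reimbursement repayment: $110.92
Total deductions = $85.35 + $75.52 + $137.92 + $13.91 + $10.33 + $21.16 + $11.67 + $110.92 = $466.78
Net pay = $1,215.84 − $466.78 = $749.06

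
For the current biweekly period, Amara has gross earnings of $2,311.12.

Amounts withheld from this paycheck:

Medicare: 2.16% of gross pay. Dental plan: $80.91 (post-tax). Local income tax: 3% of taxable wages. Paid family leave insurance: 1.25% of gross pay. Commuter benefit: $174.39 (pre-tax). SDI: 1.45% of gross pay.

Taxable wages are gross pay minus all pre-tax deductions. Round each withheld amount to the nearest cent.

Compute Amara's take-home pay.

Commuter benefit: $174.39
Taxable wages = $2,311.12 − $174.39 = $2,136.73
Local income tax: $2,136.73 × 0.03 = $64.10
Medicare: $2,311.12 × 0.0216 = $49.92
Paid family leave insurance: $2,311.12 × 0.0125 = $28.89
SDI: $2,311.12 × 0.0145 = $33.51
Dental plan: $80.91
Total deductions = $174.39 + $64.10 + $49.92 + $28.89 + $33.51 + $80.91 = $431.72
Net pay = $2,311.12 − $431.72 = $1,879.40

$1,879.40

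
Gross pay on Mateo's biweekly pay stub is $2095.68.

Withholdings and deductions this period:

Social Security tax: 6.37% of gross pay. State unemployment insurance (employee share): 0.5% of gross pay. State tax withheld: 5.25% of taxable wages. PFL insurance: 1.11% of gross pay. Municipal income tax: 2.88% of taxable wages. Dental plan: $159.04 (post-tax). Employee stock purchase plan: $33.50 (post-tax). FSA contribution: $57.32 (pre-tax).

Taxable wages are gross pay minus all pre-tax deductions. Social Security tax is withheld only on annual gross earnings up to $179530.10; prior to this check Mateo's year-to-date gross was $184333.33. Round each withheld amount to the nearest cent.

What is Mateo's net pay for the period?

$1646.37

FSA contribution: $57.32
Taxable wages = $2095.68 − $57.32 = $2038.36
Municipal income tax: $2038.36 × 0.0288 = $58.70
State tax withheld: $2038.36 × 0.0525 = $107.01
Social Security tax: annual cap $179530.10 already reached (YTD $184333.33), so $0.00
PFL insurance: $2095.68 × 0.0111 = $23.26
State unemployment insurance (employee share): $2095.68 × 0.005 = $10.48
Dental plan: $159.04
Employee stock purchase plan: $33.50
Total deductions = $57.32 + $58.70 + $107.01 + $0.00 + $23.26 + $10.48 + $159.04 + $33.50 = $449.31
Net pay = $2095.68 − $449.31 = $1646.37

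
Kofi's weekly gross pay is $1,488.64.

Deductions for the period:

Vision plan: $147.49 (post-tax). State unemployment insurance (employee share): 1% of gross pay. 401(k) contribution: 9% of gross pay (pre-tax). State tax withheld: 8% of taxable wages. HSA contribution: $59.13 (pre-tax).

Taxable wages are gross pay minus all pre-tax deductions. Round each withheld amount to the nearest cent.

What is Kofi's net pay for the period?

$1,029.51

401(k) contribution: $1,488.64 × 0.09 = $133.98
HSA contribution: $59.13
Pre-tax total = $133.98 + $59.13 = $193.11
Taxable wages = $1,488.64 − $193.11 = $1,295.53
State tax withheld: $1,295.53 × 0.08 = $103.64
State unemployment insurance (employee share): $1,488.64 × 0.01 = $14.89
Vision plan: $147.49
Total deductions = $133.98 + $59.13 + $103.64 + $14.89 + $147.49 = $459.13
Net pay = $1,488.64 − $459.13 = $1,029.51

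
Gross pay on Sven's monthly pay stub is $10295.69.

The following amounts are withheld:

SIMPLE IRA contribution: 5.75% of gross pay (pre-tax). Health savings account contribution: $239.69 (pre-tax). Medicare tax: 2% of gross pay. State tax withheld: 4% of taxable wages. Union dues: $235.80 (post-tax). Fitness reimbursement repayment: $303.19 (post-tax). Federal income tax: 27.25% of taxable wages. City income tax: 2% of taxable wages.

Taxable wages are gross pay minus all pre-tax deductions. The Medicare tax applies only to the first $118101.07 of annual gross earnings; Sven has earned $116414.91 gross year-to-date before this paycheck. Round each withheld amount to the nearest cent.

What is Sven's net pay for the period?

$5744.51

Health savings account contribution: $239.69
SIMPLE IRA contribution: $10295.69 × 0.0575 = $592.00
Pre-tax total = $239.69 + $592.00 = $831.69
Taxable wages = $10295.69 − $831.69 = $9464.00
City income tax: $9464.00 × 0.02 = $189.28
Federal income tax: $9464.00 × 0.2725 = $2578.94
State tax withheld: $9464.00 × 0.04 = $378.56
Medicare tax: only $118101.07 − $116414.91 = $1686.16 of this check is subject → $1686.16 × 0.02 = $33.72
Fitness reimbursement repayment: $303.19
Union dues: $235.80
Total deductions = $239.69 + $592.00 + $189.28 + $2578.94 + $378.56 + $33.72 + $303.19 + $235.80 = $4551.18
Net pay = $10295.69 − $4551.18 = $5744.51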